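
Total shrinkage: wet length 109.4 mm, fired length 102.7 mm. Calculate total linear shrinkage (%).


TS = (109.4 - 102.7) / 109.4 * 100 = 6.12%

6.12


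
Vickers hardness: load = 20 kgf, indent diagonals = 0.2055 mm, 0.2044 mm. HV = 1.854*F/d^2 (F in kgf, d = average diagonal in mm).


d_avg = (0.2055+0.2044)/2 = 0.20495 mm
HV = 1.854*20/0.20495^2 = 883

883


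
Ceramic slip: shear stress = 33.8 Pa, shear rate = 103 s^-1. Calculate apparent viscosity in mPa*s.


eta = tau/gamma * 1000 = 33.8/103 * 1000 = 328.2 mPa*s

328.2


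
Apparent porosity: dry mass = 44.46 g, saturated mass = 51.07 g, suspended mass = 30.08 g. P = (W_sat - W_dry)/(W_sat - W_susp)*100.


P = (51.07 - 44.46) / (51.07 - 30.08) * 100 = 6.61 / 20.99 * 100 = 31.5%

31.5


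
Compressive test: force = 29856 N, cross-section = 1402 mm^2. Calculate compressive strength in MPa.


CS = 29856 / 1402 = 21.3 MPa

21.3


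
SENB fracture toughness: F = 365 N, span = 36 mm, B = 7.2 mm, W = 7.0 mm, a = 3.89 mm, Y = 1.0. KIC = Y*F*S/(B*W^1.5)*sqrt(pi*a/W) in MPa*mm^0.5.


KIC = 1.0*365*36/(7.2*7.0^1.5)*sqrt(pi*3.89/7.0) = 130.2

130.2


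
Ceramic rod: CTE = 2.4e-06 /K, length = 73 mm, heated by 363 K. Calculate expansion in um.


dL = 2.4e-06 * 73 * 363 * 1000 = 63.598 um

63.598


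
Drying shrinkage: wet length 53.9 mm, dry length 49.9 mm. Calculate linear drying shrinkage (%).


DS = (53.9 - 49.9) / 53.9 * 100 = 7.42%

7.42


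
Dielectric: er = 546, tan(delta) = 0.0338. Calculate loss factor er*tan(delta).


Loss = 546 * 0.0338 = 18.455

18.455


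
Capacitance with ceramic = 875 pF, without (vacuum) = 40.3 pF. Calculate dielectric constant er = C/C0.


er = 875 / 40.3 = 21.71

21.71


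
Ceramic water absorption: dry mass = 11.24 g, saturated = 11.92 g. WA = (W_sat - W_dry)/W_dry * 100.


WA = (11.92 - 11.24) / 11.24 * 100 = 6.05%

6.05


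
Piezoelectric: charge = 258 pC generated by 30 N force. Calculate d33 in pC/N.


d33 = 258 / 30 = 8.6 pC/N

8.6


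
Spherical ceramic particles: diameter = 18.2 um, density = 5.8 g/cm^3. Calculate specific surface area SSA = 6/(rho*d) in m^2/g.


SSA = 6 / (5.8 * 18.2) = 0.057 m^2/g

0.057


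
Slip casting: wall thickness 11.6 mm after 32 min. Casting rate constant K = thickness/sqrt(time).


K = 11.6 / sqrt(32) = 11.6 / 5.6569 = 2.051 mm/min^0.5

2.051


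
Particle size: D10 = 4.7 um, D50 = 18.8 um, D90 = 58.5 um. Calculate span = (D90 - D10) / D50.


Span = (58.5 - 4.7) / 18.8 = 53.8 / 18.8 = 2.862

2.862


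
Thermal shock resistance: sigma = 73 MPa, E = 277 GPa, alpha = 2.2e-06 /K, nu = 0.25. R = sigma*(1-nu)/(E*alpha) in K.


R = 73*(1-0.25)/(277*1000*2.2e-06) = 90 K

90


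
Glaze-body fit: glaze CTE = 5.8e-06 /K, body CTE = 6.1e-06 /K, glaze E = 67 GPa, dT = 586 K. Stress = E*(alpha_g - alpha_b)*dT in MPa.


Stress = 67*1000*(5.8e-06 - 6.1e-06)*586 = -11.8 MPa

-11.8


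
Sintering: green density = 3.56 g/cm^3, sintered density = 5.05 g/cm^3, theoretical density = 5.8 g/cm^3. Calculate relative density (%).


Relative = 5.05 / 5.8 * 100 = 87.1%

87.1


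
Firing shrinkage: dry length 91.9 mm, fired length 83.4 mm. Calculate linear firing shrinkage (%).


FS = (91.9 - 83.4) / 91.9 * 100 = 9.25%

9.25


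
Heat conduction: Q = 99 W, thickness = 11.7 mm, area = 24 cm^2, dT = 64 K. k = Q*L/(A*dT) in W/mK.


k = 99*11.7/1000/(24/10000*64) = 7.54 W/mK

7.54


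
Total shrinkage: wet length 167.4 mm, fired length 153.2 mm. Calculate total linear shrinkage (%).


TS = (167.4 - 153.2) / 167.4 * 100 = 8.48%

8.48


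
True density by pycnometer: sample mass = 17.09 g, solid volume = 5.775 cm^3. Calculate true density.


TD = 17.09 / 5.775 = 2.959 g/cm^3

2.959


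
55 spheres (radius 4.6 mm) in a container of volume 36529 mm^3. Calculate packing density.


V_sphere = 4/3*pi*4.6^3 = 407.7201 mm^3
Total V = 55*407.7201 = 22424.6055 mm^3
PD = 22424.6055 / 36529 = 0.614

0.614


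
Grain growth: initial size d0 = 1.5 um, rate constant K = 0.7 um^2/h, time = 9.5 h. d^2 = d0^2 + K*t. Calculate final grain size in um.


d^2 = 1.5^2 + 0.7*9.5 = 8.9
d = sqrt(8.9) = 2.98 um

2.98


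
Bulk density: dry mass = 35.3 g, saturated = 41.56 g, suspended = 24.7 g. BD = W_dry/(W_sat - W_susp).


BD = 35.3 / (41.56 - 24.7) = 35.3 / 16.86 = 2.094 g/cm^3

2.094


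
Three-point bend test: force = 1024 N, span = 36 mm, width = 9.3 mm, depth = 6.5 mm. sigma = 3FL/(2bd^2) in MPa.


sigma = 3*1024*36/(2*9.3*6.5^2) = 140.7 MPa

140.7


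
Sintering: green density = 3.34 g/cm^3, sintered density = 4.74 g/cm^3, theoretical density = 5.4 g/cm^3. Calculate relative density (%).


Relative = 4.74 / 5.4 * 100 = 87.8%

87.8


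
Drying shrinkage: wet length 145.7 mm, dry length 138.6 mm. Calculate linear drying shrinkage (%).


DS = (145.7 - 138.6) / 145.7 * 100 = 4.87%

4.87


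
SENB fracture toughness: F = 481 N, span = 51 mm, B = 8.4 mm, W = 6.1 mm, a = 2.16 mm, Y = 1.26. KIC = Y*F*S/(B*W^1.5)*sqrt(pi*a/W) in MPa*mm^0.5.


KIC = 1.26*481*51/(8.4*6.1^1.5)*sqrt(pi*2.16/6.1) = 257.6

257.6


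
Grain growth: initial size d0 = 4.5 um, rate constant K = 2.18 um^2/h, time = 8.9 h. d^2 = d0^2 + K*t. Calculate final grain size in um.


d^2 = 4.5^2 + 2.18*8.9 = 39.652
d = sqrt(39.652) = 6.3 um

6.3


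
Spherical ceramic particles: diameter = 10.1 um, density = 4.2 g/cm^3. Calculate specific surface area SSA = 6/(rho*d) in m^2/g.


SSA = 6 / (4.2 * 10.1) = 0.141 m^2/g

0.141


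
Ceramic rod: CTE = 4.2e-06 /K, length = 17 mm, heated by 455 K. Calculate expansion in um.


dL = 4.2e-06 * 17 * 455 * 1000 = 32.487 um

32.487


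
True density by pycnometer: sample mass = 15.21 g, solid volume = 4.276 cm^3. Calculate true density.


TD = 15.21 / 4.276 = 3.557 g/cm^3

3.557


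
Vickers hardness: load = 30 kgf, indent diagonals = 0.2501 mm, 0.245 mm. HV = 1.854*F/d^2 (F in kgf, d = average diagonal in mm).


d_avg = (0.2501+0.245)/2 = 0.24755 mm
HV = 1.854*30/0.24755^2 = 908

908


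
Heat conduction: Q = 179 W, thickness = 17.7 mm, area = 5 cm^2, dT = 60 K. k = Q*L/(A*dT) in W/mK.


k = 179*17.7/1000/(5/10000*60) = 105.61 W/mK

105.61


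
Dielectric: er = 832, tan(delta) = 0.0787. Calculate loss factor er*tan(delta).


Loss = 832 * 0.0787 = 65.478

65.478


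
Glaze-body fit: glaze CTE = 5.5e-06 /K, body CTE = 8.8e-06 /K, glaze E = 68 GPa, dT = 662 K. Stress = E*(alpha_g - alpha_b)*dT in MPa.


Stress = 68*1000*(5.5e-06 - 8.8e-06)*662 = -148.6 MPa

-148.6


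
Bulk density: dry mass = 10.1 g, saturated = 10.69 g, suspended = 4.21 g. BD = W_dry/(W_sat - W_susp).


BD = 10.1 / (10.69 - 4.21) = 10.1 / 6.48 = 1.559 g/cm^3

1.559


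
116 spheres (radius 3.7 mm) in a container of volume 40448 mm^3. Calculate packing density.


V_sphere = 4/3*pi*3.7^3 = 212.1748 mm^3
Total V = 116*212.1748 = 24612.2768 mm^3
PD = 24612.2768 / 40448 = 0.608

0.608


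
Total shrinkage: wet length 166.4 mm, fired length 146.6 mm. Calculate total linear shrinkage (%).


TS = (166.4 - 146.6) / 166.4 * 100 = 11.9%

11.9


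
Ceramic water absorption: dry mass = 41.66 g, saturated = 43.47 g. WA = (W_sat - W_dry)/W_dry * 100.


WA = (43.47 - 41.66) / 41.66 * 100 = 4.34%

4.34


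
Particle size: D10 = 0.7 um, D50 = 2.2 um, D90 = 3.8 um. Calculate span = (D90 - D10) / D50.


Span = (3.8 - 0.7) / 2.2 = 3.1 / 2.2 = 1.409

1.409


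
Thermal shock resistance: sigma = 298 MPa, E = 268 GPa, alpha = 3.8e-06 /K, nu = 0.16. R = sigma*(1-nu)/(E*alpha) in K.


R = 298*(1-0.16)/(268*1000*3.8e-06) = 246 K

246


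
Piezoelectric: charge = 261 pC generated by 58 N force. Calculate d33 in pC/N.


d33 = 261 / 58 = 4.5 pC/N

4.5


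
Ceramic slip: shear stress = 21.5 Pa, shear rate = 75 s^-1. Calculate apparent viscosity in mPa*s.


eta = tau/gamma * 1000 = 21.5/75 * 1000 = 286.7 mPa*s

286.7


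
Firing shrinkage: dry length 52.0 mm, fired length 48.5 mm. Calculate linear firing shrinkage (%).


FS = (52.0 - 48.5) / 52.0 * 100 = 6.73%

6.73


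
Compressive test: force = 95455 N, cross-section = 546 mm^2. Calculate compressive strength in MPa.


CS = 95455 / 546 = 174.8 MPa

174.8


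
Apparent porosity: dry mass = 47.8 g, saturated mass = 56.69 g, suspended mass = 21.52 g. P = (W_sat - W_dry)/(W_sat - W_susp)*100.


P = (56.69 - 47.8) / (56.69 - 21.52) * 100 = 8.89 / 35.17 * 100 = 25.3%

25.3


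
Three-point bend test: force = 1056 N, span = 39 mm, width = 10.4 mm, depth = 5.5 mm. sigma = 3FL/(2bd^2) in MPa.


sigma = 3*1056*39/(2*10.4*5.5^2) = 196.4 MPa

196.4


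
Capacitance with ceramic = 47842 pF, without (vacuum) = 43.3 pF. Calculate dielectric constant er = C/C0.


er = 47842 / 43.3 = 1104.9

1104.9


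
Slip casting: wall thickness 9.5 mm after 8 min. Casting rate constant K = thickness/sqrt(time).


K = 9.5 / sqrt(8) = 9.5 / 2.8284 = 3.359 mm/min^0.5

3.359


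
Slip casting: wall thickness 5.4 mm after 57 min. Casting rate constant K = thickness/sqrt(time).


K = 5.4 / sqrt(57) = 5.4 / 7.5498 = 0.715 mm/min^0.5

0.715


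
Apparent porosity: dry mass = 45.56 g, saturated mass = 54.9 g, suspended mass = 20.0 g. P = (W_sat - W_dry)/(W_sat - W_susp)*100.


P = (54.9 - 45.56) / (54.9 - 20.0) * 100 = 9.34 / 34.9 * 100 = 26.8%

26.8


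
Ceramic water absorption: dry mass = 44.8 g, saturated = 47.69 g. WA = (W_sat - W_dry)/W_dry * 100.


WA = (47.69 - 44.8) / 44.8 * 100 = 6.45%

6.45


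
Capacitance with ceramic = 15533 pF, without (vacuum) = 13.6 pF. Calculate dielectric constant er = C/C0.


er = 15533 / 13.6 = 1142.13

1142.13


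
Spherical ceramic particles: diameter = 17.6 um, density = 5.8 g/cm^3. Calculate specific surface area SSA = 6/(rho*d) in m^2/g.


SSA = 6 / (5.8 * 17.6) = 0.059 m^2/g

0.059


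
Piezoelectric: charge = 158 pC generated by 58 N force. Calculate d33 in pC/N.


d33 = 158 / 58 = 2.7 pC/N

2.7


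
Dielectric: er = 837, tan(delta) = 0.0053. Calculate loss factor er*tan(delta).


Loss = 837 * 0.0053 = 4.436

4.436


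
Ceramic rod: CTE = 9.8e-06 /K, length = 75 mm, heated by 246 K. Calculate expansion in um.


dL = 9.8e-06 * 75 * 246 * 1000 = 180.81 um

180.81


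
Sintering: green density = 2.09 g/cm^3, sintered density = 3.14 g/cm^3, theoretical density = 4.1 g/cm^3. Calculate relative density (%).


Relative = 3.14 / 4.1 * 100 = 76.6%

76.6


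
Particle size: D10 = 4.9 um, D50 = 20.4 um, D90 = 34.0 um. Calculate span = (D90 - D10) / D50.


Span = (34.0 - 4.9) / 20.4 = 29.1 / 20.4 = 1.426

1.426


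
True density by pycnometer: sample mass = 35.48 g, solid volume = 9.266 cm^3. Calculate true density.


TD = 35.48 / 9.266 = 3.829 g/cm^3

3.829


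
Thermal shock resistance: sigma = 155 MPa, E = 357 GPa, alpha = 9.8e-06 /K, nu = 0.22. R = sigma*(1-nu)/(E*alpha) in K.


R = 155*(1-0.22)/(357*1000*9.8e-06) = 35 K

35


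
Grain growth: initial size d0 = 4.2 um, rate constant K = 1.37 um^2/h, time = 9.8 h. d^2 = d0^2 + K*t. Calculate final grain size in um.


d^2 = 4.2^2 + 1.37*9.8 = 31.066
d = sqrt(31.066) = 5.57 um

5.57


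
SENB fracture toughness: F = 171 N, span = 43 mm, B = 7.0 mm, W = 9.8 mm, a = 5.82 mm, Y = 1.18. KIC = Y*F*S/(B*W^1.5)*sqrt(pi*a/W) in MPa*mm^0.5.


KIC = 1.18*171*43/(7.0*9.8^1.5)*sqrt(pi*5.82/9.8) = 55.19

55.19


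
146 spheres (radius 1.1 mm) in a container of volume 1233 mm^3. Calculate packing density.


V_sphere = 4/3*pi*1.1^3 = 5.5753 mm^3
Total V = 146*5.5753 = 813.9938 mm^3
PD = 813.9938 / 1233 = 0.66

0.66


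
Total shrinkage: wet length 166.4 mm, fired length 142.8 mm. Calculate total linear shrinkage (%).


TS = (166.4 - 142.8) / 166.4 * 100 = 14.18%

14.18


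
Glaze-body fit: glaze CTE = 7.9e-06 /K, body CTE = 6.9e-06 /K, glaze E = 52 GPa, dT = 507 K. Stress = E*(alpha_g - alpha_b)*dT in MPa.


Stress = 52*1000*(7.9e-06 - 6.9e-06)*507 = 26.4 MPa

26.4


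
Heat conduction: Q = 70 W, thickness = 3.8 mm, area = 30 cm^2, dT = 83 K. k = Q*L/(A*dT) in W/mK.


k = 70*3.8/1000/(30/10000*83) = 1.07 W/mK

1.07


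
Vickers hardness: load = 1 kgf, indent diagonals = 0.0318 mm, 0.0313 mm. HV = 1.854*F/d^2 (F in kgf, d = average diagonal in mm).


d_avg = (0.0318+0.0313)/2 = 0.03155 mm
HV = 1.854*1/0.03155^2 = 1863

1863


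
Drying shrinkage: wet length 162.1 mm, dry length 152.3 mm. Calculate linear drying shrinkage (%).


DS = (162.1 - 152.3) / 162.1 * 100 = 6.05%

6.05


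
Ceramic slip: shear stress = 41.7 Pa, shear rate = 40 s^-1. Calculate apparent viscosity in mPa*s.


eta = tau/gamma * 1000 = 41.7/40 * 1000 = 1042.5 mPa*s

1042.5


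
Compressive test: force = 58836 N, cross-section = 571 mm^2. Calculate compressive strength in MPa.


CS = 58836 / 571 = 103.0 MPa

103.0


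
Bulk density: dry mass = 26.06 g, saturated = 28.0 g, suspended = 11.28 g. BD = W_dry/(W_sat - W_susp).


BD = 26.06 / (28.0 - 11.28) = 26.06 / 16.72 = 1.559 g/cm^3

1.559


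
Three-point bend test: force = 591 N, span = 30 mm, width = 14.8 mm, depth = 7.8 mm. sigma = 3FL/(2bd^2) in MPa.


sigma = 3*591*30/(2*14.8*7.8^2) = 29.5 MPa

29.5


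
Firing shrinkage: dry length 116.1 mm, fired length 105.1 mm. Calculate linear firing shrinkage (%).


FS = (116.1 - 105.1) / 116.1 * 100 = 9.47%

9.47


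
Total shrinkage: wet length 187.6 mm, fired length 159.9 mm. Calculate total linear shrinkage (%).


TS = (187.6 - 159.9) / 187.6 * 100 = 14.77%

14.77


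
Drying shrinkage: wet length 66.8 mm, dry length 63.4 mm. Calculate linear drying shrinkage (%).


DS = (66.8 - 63.4) / 66.8 * 100 = 5.09%

5.09


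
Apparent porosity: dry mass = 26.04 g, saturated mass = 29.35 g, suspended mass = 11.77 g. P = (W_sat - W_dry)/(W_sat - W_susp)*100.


P = (29.35 - 26.04) / (29.35 - 11.77) * 100 = 3.31 / 17.58 * 100 = 18.8%

18.8


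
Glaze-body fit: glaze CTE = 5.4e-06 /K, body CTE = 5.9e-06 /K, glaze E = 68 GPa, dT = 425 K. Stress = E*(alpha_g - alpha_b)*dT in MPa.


Stress = 68*1000*(5.4e-06 - 5.9e-06)*425 = -14.5 MPa

-14.5


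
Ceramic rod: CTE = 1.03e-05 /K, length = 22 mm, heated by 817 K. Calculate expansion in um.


dL = 1.03e-05 * 22 * 817 * 1000 = 185.132 um

185.132


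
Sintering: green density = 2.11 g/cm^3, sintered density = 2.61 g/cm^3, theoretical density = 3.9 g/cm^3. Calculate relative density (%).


Relative = 2.61 / 3.9 * 100 = 66.9%

66.9


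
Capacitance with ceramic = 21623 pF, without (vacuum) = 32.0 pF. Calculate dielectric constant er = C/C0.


er = 21623 / 32.0 = 675.72

675.72


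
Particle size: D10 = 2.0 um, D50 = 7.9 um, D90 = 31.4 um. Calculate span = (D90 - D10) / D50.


Span = (31.4 - 2.0) / 7.9 = 29.4 / 7.9 = 3.722

3.722


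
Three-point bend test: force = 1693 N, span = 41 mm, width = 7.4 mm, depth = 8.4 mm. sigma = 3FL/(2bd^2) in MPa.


sigma = 3*1693*41/(2*7.4*8.4^2) = 199.4 MPa

199.4


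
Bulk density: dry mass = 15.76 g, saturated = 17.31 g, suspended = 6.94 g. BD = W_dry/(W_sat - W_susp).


BD = 15.76 / (17.31 - 6.94) = 15.76 / 10.37 = 1.52 g/cm^3

1.52


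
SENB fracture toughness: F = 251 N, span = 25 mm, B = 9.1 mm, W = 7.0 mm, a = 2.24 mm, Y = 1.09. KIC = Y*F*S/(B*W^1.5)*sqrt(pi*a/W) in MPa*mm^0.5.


KIC = 1.09*251*25/(9.1*7.0^1.5)*sqrt(pi*2.24/7.0) = 40.69

40.69


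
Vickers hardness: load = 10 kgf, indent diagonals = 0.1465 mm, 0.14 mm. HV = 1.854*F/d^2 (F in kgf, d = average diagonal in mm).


d_avg = (0.1465+0.14)/2 = 0.14325 mm
HV = 1.854*10/0.14325^2 = 903

903


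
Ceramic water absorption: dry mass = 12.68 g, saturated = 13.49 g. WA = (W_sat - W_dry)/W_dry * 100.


WA = (13.49 - 12.68) / 12.68 * 100 = 6.39%

6.39


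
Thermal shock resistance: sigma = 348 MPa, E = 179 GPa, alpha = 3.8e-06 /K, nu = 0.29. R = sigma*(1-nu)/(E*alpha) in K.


R = 348*(1-0.29)/(179*1000*3.8e-06) = 363 K

363


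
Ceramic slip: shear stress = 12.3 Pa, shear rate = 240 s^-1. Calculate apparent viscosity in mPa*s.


eta = tau/gamma * 1000 = 12.3/240 * 1000 = 51.3 mPa*s

51.3


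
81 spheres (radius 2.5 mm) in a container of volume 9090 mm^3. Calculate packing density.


V_sphere = 4/3*pi*2.5^3 = 65.4498 mm^3
Total V = 81*65.4498 = 5301.4338 mm^3
PD = 5301.4338 / 9090 = 0.583

0.583


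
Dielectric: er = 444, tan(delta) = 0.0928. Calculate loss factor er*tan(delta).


Loss = 444 * 0.0928 = 41.203

41.203


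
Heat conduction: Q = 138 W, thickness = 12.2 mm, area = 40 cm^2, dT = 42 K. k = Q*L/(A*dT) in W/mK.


k = 138*12.2/1000/(40/10000*42) = 10.02 W/mK

10.02


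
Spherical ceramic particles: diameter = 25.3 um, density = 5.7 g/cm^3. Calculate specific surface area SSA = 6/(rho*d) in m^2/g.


SSA = 6 / (5.7 * 25.3) = 0.042 m^2/g

0.042


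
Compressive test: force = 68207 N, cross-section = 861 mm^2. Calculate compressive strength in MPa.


CS = 68207 / 861 = 79.2 MPa

79.2


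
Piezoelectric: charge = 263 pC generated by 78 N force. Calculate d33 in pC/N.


d33 = 263 / 78 = 3.4 pC/N

3.4


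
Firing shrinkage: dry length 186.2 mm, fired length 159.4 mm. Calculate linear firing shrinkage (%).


FS = (186.2 - 159.4) / 186.2 * 100 = 14.39%

14.39


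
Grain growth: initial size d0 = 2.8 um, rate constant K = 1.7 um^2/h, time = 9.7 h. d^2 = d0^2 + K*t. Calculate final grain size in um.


d^2 = 2.8^2 + 1.7*9.7 = 24.33
d = sqrt(24.33) = 4.93 um

4.93


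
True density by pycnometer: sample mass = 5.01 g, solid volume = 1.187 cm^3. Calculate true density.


TD = 5.01 / 1.187 = 4.221 g/cm^3

4.221


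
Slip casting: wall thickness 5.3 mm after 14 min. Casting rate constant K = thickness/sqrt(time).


K = 5.3 / sqrt(14) = 5.3 / 3.7417 = 1.416 mm/min^0.5

1.416


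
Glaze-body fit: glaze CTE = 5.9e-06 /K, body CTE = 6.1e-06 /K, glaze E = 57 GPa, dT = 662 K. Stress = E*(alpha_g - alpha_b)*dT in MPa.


Stress = 57*1000*(5.9e-06 - 6.1e-06)*662 = -7.5 MPa

-7.5


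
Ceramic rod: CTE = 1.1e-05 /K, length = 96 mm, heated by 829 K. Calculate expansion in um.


dL = 1.1e-05 * 96 * 829 * 1000 = 875.424 um

875.424


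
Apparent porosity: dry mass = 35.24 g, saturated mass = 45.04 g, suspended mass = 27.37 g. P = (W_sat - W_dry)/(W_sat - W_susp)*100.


P = (45.04 - 35.24) / (45.04 - 27.37) * 100 = 9.8 / 17.67 * 100 = 55.5%

55.5


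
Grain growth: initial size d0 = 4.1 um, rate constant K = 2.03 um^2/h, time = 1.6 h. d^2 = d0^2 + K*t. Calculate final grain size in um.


d^2 = 4.1^2 + 2.03*1.6 = 20.058
d = sqrt(20.058) = 4.48 um

4.48


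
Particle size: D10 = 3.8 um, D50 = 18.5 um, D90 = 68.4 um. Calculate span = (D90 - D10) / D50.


Span = (68.4 - 3.8) / 18.5 = 64.6 / 18.5 = 3.492

3.492


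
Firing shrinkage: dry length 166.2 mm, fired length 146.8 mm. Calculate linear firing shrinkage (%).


FS = (166.2 - 146.8) / 166.2 * 100 = 11.67%

11.67


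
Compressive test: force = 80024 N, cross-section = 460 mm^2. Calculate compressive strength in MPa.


CS = 80024 / 460 = 174.0 MPa

174.0


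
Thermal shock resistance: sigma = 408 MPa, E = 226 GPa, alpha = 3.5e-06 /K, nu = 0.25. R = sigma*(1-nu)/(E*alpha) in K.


R = 408*(1-0.25)/(226*1000*3.5e-06) = 387 K

387


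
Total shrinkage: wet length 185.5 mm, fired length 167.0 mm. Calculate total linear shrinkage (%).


TS = (185.5 - 167.0) / 185.5 * 100 = 9.97%

9.97


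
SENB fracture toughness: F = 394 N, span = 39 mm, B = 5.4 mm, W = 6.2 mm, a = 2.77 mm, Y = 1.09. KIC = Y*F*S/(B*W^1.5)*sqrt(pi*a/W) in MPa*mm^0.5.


KIC = 1.09*394*39/(5.4*6.2^1.5)*sqrt(pi*2.77/6.2) = 238.03

238.03


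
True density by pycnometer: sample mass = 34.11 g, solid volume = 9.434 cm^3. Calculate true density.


TD = 34.11 / 9.434 = 3.616 g/cm^3

3.616


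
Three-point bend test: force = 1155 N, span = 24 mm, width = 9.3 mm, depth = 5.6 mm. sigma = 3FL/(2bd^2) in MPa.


sigma = 3*1155*24/(2*9.3*5.6^2) = 142.6 MPa

142.6


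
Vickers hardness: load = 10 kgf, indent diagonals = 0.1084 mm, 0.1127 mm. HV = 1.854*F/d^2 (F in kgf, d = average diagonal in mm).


d_avg = (0.1084+0.1127)/2 = 0.11055 mm
HV = 1.854*10/0.11055^2 = 1517

1517


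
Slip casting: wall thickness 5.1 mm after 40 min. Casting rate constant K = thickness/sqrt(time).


K = 5.1 / sqrt(40) = 5.1 / 6.3246 = 0.806 mm/min^0.5

0.806


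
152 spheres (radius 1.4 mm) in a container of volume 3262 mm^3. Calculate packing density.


V_sphere = 4/3*pi*1.4^3 = 11.494 mm^3
Total V = 152*11.494 = 1747.088 mm^3
PD = 1747.088 / 3262 = 0.536

0.536


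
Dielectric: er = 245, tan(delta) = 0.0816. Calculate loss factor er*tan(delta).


Loss = 245 * 0.0816 = 19.992

19.992


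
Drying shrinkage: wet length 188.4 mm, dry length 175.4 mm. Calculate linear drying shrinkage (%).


DS = (188.4 - 175.4) / 188.4 * 100 = 6.9%

6.9


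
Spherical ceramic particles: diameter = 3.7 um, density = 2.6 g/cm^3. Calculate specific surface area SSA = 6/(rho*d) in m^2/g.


SSA = 6 / (2.6 * 3.7) = 0.624 m^2/g

0.624


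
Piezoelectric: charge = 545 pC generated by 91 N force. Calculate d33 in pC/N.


d33 = 545 / 91 = 6.0 pC/N

6.0


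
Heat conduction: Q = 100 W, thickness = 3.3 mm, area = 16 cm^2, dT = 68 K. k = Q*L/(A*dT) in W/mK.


k = 100*3.3/1000/(16/10000*68) = 3.03 W/mK

3.03


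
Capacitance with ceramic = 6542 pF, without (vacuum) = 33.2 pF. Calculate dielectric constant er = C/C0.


er = 6542 / 33.2 = 197.05

197.05


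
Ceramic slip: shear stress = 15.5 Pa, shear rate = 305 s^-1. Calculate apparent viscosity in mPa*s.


eta = tau/gamma * 1000 = 15.5/305 * 1000 = 50.8 mPa*s

50.8


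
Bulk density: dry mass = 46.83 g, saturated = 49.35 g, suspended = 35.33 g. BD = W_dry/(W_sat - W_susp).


BD = 46.83 / (49.35 - 35.33) = 46.83 / 14.02 = 3.34 g/cm^3

3.34


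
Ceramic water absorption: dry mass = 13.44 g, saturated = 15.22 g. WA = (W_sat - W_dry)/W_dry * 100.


WA = (15.22 - 13.44) / 13.44 * 100 = 13.24%

13.24


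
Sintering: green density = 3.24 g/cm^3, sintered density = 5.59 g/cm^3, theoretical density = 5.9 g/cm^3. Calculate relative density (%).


Relative = 5.59 / 5.9 * 100 = 94.7%

94.7


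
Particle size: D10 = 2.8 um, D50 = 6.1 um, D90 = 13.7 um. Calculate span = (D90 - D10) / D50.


Span = (13.7 - 2.8) / 6.1 = 10.9 / 6.1 = 1.787

1.787


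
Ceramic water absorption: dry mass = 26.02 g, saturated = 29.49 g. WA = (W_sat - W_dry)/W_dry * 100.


WA = (29.49 - 26.02) / 26.02 * 100 = 13.34%

13.34


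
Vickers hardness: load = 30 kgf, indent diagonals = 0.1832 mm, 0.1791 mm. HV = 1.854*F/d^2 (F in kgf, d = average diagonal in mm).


d_avg = (0.1832+0.1791)/2 = 0.18115 mm
HV = 1.854*30/0.18115^2 = 1695

1695


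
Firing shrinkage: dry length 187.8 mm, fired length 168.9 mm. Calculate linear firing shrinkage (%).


FS = (187.8 - 168.9) / 187.8 * 100 = 10.06%

10.06


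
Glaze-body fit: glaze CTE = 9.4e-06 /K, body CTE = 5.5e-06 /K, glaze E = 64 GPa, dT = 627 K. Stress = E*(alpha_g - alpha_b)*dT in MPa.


Stress = 64*1000*(9.4e-06 - 5.5e-06)*627 = 156.5 MPa

156.5


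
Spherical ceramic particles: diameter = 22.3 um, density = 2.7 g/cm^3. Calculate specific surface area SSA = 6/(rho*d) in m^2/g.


SSA = 6 / (2.7 * 22.3) = 0.1 m^2/g

0.1


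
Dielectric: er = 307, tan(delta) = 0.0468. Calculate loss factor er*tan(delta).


Loss = 307 * 0.0468 = 14.368

14.368


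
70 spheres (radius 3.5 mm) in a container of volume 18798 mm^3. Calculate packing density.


V_sphere = 4/3*pi*3.5^3 = 179.5944 mm^3
Total V = 70*179.5944 = 12571.608 mm^3
PD = 12571.608 / 18798 = 0.669

0.669


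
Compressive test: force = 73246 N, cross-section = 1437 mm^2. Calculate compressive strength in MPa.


CS = 73246 / 1437 = 51.0 MPa

51.0


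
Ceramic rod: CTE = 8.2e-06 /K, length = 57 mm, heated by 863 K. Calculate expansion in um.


dL = 8.2e-06 * 57 * 863 * 1000 = 403.366 um

403.366


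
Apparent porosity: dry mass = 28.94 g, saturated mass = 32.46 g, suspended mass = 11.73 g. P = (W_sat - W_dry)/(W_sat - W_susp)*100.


P = (32.46 - 28.94) / (32.46 - 11.73) * 100 = 3.52 / 20.73 * 100 = 17.0%

17.0


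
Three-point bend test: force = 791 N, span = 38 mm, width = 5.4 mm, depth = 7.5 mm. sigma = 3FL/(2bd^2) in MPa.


sigma = 3*791*38/(2*5.4*7.5^2) = 148.4 MPa

148.4


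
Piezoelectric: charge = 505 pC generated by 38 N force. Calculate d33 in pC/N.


d33 = 505 / 38 = 13.3 pC/N

13.3


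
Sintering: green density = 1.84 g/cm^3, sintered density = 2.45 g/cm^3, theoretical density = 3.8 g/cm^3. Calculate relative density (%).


Relative = 2.45 / 3.8 * 100 = 64.5%

64.5


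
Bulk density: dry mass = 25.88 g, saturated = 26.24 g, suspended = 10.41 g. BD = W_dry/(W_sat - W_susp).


BD = 25.88 / (26.24 - 10.41) = 25.88 / 15.83 = 1.635 g/cm^3

1.635


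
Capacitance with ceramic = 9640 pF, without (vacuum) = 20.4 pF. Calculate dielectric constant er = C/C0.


er = 9640 / 20.4 = 472.55

472.55


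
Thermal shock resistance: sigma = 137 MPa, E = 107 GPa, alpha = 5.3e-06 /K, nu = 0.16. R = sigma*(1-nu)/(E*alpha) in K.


R = 137*(1-0.16)/(107*1000*5.3e-06) = 203 K

203


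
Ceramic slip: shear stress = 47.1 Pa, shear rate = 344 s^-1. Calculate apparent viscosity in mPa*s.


eta = tau/gamma * 1000 = 47.1/344 * 1000 = 136.9 mPa*s

136.9


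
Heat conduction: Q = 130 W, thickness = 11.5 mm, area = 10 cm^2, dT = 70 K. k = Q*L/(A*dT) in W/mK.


k = 130*11.5/1000/(10/10000*70) = 21.36 W/mK

21.36


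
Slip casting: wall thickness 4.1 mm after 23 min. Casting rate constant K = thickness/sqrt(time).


K = 4.1 / sqrt(23) = 4.1 / 4.7958 = 0.855 mm/min^0.5

0.855


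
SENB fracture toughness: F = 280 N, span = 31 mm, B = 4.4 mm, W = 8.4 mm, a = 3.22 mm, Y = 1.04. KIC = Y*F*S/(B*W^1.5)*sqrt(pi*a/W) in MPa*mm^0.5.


KIC = 1.04*280*31/(4.4*8.4^1.5)*sqrt(pi*3.22/8.4) = 92.48

92.48


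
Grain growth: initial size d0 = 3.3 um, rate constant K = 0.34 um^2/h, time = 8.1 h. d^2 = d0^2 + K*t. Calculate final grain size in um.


d^2 = 3.3^2 + 0.34*8.1 = 13.644
d = sqrt(13.644) = 3.69 um

3.69


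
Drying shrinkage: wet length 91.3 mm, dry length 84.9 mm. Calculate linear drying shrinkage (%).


DS = (91.3 - 84.9) / 91.3 * 100 = 7.01%

7.01


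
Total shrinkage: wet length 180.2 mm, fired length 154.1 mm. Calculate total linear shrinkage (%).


TS = (180.2 - 154.1) / 180.2 * 100 = 14.48%

14.48


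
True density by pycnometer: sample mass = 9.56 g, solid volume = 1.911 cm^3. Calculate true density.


TD = 9.56 / 1.911 = 5.003 g/cm^3

5.003


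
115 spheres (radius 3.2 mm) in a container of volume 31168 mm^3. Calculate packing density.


V_sphere = 4/3*pi*3.2^3 = 137.2583 mm^3
Total V = 115*137.2583 = 15784.7045 mm^3
PD = 15784.7045 / 31168 = 0.506

0.506


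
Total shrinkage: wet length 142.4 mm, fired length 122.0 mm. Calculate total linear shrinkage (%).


TS = (142.4 - 122.0) / 142.4 * 100 = 14.33%

14.33


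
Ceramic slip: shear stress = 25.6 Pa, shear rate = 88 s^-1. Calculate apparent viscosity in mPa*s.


eta = tau/gamma * 1000 = 25.6/88 * 1000 = 290.9 mPa*s

290.9


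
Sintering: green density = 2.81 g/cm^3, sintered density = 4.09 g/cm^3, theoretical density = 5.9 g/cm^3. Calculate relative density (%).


Relative = 4.09 / 5.9 * 100 = 69.3%

69.3


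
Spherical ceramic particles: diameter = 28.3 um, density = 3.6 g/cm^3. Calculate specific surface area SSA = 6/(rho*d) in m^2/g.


SSA = 6 / (3.6 * 28.3) = 0.059 m^2/g

0.059


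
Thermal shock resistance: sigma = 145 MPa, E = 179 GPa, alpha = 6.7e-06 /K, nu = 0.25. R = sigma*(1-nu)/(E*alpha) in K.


R = 145*(1-0.25)/(179*1000*6.7e-06) = 91 K

91


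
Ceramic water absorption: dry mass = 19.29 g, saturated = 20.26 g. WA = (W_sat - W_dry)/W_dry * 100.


WA = (20.26 - 19.29) / 19.29 * 100 = 5.03%

5.03


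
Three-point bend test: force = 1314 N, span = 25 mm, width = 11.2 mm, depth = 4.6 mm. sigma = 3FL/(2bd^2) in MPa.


sigma = 3*1314*25/(2*11.2*4.6^2) = 207.9 MPa

207.9


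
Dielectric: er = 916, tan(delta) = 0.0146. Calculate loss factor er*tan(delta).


Loss = 916 * 0.0146 = 13.374

13.374


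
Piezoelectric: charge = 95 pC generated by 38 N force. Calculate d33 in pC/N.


d33 = 95 / 38 = 2.5 pC/N

2.5


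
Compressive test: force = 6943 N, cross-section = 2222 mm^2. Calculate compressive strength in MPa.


CS = 6943 / 2222 = 3.1 MPa

3.1


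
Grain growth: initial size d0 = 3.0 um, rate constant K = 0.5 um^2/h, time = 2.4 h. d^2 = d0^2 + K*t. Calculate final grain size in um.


d^2 = 3.0^2 + 0.5*2.4 = 10.2
d = sqrt(10.2) = 3.19 um

3.19


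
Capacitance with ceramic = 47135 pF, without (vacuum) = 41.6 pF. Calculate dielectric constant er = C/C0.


er = 47135 / 41.6 = 1133.05

1133.05


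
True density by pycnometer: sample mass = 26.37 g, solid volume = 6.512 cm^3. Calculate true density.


TD = 26.37 / 6.512 = 4.049 g/cm^3

4.049


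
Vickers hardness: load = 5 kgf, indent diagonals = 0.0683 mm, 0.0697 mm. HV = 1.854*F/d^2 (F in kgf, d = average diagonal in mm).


d_avg = (0.0683+0.0697)/2 = 0.069 mm
HV = 1.854*5/0.069^2 = 1947

1947


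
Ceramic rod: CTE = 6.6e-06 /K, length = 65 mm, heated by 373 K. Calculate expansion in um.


dL = 6.6e-06 * 65 * 373 * 1000 = 160.017 um

160.017


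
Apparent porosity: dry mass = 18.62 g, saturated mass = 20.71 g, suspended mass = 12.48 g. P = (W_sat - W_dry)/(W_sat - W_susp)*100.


P = (20.71 - 18.62) / (20.71 - 12.48) * 100 = 2.09 / 8.23 * 100 = 25.4%

25.4


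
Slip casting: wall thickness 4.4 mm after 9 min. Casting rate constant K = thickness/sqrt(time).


K = 4.4 / sqrt(9) = 4.4 / 3.0 = 1.467 mm/min^0.5

1.467


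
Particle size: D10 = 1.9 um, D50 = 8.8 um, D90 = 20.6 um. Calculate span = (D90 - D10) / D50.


Span = (20.6 - 1.9) / 8.8 = 18.7 / 8.8 = 2.125

2.125


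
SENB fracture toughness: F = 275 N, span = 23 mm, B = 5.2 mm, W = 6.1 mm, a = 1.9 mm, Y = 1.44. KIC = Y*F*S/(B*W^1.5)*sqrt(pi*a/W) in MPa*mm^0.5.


KIC = 1.44*275*23/(5.2*6.1^1.5)*sqrt(pi*1.9/6.1) = 115.0

115.0


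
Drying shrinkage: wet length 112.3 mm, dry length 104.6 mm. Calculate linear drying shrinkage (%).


DS = (112.3 - 104.6) / 112.3 * 100 = 6.86%

6.86


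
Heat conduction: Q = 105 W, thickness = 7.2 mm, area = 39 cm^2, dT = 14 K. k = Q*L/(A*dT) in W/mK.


k = 105*7.2/1000/(39/10000*14) = 13.85 W/mK

13.85


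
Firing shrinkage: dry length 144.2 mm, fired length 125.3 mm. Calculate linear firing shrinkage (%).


FS = (144.2 - 125.3) / 144.2 * 100 = 13.11%

13.11


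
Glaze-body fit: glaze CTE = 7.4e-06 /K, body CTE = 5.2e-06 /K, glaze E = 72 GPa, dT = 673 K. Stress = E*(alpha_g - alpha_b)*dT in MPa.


Stress = 72*1000*(7.4e-06 - 5.2e-06)*673 = 106.6 MPa

106.6


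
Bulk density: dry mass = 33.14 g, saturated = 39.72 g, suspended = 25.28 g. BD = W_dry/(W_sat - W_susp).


BD = 33.14 / (39.72 - 25.28) = 33.14 / 14.44 = 2.295 g/cm^3

2.295


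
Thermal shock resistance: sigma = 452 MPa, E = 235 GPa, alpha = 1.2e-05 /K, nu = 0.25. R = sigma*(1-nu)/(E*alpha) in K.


R = 452*(1-0.25)/(235*1000*1.2e-05) = 120 K

120


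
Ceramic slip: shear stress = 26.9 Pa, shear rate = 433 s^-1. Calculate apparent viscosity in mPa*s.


eta = tau/gamma * 1000 = 26.9/433 * 1000 = 62.1 mPa*s

62.1


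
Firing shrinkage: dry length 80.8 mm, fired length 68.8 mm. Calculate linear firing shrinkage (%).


FS = (80.8 - 68.8) / 80.8 * 100 = 14.85%

14.85


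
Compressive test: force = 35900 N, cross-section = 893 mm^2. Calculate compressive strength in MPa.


CS = 35900 / 893 = 40.2 MPa

40.2


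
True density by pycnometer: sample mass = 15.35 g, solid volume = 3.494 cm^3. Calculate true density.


TD = 15.35 / 3.494 = 4.393 g/cm^3

4.393


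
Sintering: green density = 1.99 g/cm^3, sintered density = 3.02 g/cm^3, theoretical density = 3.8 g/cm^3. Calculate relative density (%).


Relative = 3.02 / 3.8 * 100 = 79.5%

79.5


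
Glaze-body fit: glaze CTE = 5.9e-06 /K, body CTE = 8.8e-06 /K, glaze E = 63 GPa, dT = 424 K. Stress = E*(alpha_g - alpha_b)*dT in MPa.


Stress = 63*1000*(5.9e-06 - 8.8e-06)*424 = -77.5 MPa

-77.5


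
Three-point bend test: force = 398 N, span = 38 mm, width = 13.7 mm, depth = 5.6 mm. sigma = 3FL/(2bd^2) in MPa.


sigma = 3*398*38/(2*13.7*5.6^2) = 52.8 MPa

52.8


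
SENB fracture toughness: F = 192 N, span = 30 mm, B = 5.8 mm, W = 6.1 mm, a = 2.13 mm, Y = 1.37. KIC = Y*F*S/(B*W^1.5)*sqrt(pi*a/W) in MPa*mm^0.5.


KIC = 1.37*192*30/(5.8*6.1^1.5)*sqrt(pi*2.13/6.1) = 94.58

94.58


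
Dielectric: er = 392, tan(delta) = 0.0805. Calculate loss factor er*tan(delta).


Loss = 392 * 0.0805 = 31.556

31.556


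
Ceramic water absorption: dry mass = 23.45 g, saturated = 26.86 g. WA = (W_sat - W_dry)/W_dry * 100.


WA = (26.86 - 23.45) / 23.45 * 100 = 14.54%

14.54


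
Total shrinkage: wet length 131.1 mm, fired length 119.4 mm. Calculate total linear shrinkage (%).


TS = (131.1 - 119.4) / 131.1 * 100 = 8.92%

8.92


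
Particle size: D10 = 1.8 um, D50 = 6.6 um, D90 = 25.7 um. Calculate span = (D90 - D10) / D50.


Span = (25.7 - 1.8) / 6.6 = 23.9 / 6.6 = 3.621

3.621


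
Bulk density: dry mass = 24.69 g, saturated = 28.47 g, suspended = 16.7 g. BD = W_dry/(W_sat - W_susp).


BD = 24.69 / (28.47 - 16.7) = 24.69 / 11.77 = 2.098 g/cm^3

2.098


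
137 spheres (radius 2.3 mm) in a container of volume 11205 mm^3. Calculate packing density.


V_sphere = 4/3*pi*2.3^3 = 50.965 mm^3
Total V = 137*50.965 = 6982.205 mm^3
PD = 6982.205 / 11205 = 0.623

0.623


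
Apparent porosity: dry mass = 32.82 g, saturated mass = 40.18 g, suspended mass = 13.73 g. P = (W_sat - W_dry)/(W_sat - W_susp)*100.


P = (40.18 - 32.82) / (40.18 - 13.73) * 100 = 7.36 / 26.45 * 100 = 27.8%

27.8


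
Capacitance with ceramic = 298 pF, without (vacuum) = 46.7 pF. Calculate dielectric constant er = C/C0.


er = 298 / 46.7 = 6.38

6.38


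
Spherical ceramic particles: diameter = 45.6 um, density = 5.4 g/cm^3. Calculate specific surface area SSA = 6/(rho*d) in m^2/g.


SSA = 6 / (5.4 * 45.6) = 0.024 m^2/g

0.024


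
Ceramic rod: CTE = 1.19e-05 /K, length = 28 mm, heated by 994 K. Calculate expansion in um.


dL = 1.19e-05 * 28 * 994 * 1000 = 331.201 um

331.201


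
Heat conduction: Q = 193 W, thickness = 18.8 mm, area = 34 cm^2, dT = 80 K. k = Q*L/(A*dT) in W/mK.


k = 193*18.8/1000/(34/10000*80) = 13.34 W/mK

13.34


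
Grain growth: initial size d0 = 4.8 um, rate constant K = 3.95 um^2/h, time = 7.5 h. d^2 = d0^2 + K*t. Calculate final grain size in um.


d^2 = 4.8^2 + 3.95*7.5 = 52.665
d = sqrt(52.665) = 7.26 um

7.26


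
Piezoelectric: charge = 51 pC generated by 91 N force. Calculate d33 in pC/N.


d33 = 51 / 91 = 0.6 pC/N

0.6


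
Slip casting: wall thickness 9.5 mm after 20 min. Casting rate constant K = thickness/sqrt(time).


K = 9.5 / sqrt(20) = 9.5 / 4.4721 = 2.124 mm/min^0.5

2.124


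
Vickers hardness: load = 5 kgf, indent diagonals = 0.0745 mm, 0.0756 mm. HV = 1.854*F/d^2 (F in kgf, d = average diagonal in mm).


d_avg = (0.0745+0.0756)/2 = 0.07505 mm
HV = 1.854*5/0.07505^2 = 1646

1646


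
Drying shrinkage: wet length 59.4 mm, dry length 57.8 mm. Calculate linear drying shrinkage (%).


DS = (59.4 - 57.8) / 59.4 * 100 = 2.69%

2.69


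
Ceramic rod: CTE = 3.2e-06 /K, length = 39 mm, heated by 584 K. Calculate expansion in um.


dL = 3.2e-06 * 39 * 584 * 1000 = 72.883 um

72.883


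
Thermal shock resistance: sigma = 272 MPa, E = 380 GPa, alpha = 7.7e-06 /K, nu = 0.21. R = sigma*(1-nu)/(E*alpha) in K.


R = 272*(1-0.21)/(380*1000*7.7e-06) = 73 K

73


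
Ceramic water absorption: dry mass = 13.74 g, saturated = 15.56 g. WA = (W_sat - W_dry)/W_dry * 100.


WA = (15.56 - 13.74) / 13.74 * 100 = 13.25%

13.25


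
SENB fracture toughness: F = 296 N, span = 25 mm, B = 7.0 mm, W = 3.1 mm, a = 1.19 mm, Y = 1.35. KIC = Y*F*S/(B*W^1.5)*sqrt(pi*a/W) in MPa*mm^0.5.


KIC = 1.35*296*25/(7.0*3.1^1.5)*sqrt(pi*1.19/3.1) = 287.14

287.14


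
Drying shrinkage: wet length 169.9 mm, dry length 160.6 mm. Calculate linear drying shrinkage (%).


DS = (169.9 - 160.6) / 169.9 * 100 = 5.47%

5.47


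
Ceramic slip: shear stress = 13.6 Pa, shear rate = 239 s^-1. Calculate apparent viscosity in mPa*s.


eta = tau/gamma * 1000 = 13.6/239 * 1000 = 56.9 mPa*s

56.9


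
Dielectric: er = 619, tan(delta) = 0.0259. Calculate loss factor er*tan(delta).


Loss = 619 * 0.0259 = 16.032

16.032


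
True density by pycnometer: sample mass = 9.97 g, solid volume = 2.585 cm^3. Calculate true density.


TD = 9.97 / 2.585 = 3.857 g/cm^3

3.857


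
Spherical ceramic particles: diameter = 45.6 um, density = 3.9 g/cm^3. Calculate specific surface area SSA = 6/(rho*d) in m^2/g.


SSA = 6 / (3.9 * 45.6) = 0.034 m^2/g

0.034


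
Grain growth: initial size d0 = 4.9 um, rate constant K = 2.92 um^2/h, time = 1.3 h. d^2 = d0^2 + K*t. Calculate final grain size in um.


d^2 = 4.9^2 + 2.92*1.3 = 27.806
d = sqrt(27.806) = 5.27 um

5.27


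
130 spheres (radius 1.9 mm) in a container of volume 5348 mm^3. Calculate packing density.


V_sphere = 4/3*pi*1.9^3 = 28.7309 mm^3
Total V = 130*28.7309 = 3735.017 mm^3
PD = 3735.017 / 5348 = 0.698

0.698


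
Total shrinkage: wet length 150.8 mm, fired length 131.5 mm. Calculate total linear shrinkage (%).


TS = (150.8 - 131.5) / 150.8 * 100 = 12.8%

12.8


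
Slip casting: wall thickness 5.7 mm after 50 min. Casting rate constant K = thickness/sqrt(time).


K = 5.7 / sqrt(50) = 5.7 / 7.0711 = 0.806 mm/min^0.5

0.806


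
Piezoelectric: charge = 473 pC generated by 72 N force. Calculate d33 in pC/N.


d33 = 473 / 72 = 6.6 pC/N

6.6


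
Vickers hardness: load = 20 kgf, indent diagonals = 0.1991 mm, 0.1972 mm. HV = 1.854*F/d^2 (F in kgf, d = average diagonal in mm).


d_avg = (0.1991+0.1972)/2 = 0.19815 mm
HV = 1.854*20/0.19815^2 = 944

944


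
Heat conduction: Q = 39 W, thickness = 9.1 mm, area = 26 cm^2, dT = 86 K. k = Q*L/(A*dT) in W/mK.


k = 39*9.1/1000/(26/10000*86) = 1.59 W/mK

1.59


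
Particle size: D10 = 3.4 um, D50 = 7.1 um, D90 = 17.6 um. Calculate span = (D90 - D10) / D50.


Span = (17.6 - 3.4) / 7.1 = 14.2 / 7.1 = 2.0

2.0


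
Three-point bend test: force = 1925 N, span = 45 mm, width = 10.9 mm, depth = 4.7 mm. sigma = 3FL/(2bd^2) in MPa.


sigma = 3*1925*45/(2*10.9*4.7^2) = 539.7 MPa

539.7


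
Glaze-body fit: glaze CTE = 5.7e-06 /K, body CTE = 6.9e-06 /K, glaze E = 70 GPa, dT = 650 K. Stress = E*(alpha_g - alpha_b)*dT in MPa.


Stress = 70*1000*(5.7e-06 - 6.9e-06)*650 = -54.6 MPa

-54.6


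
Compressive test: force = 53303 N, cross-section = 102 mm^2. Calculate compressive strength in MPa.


CS = 53303 / 102 = 522.6 MPa

522.6


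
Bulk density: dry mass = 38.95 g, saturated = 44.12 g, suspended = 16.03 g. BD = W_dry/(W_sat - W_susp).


BD = 38.95 / (44.12 - 16.03) = 38.95 / 28.09 = 1.387 g/cm^3

1.387


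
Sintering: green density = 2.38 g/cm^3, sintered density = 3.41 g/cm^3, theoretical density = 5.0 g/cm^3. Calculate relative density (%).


Relative = 3.41 / 5.0 * 100 = 68.2%

68.2


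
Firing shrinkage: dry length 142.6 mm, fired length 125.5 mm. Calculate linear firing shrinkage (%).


FS = (142.6 - 125.5) / 142.6 * 100 = 11.99%

11.99
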